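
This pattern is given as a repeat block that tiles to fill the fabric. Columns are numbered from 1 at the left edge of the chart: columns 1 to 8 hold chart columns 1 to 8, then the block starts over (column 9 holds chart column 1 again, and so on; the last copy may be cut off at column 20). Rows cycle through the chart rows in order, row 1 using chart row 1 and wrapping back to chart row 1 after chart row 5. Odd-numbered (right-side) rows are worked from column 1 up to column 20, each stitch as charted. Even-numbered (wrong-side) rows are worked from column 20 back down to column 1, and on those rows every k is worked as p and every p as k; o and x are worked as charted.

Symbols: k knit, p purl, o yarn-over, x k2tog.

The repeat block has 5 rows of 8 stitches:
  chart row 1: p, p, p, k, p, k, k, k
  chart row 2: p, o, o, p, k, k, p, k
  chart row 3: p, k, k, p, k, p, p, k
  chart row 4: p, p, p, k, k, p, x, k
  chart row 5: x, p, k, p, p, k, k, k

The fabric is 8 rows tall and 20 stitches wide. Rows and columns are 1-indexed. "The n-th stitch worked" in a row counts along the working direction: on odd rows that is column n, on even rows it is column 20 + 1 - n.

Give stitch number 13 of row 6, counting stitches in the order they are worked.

Row 6: (6-1) mod 5 = 0, so use chart row 1. Even row -> WS.
Chart row 1 tiled across columns 1-20: p p p k p k k k p p p k p k k k p p p k
WS row: flip the tiled sequence (start at column 20) and apply k<->p; o and x stay.
Row 6 as worked: p k k k p p p k p k k k p p p k p k k k
Counting 13 along the worked row gives p.

Stitch:
p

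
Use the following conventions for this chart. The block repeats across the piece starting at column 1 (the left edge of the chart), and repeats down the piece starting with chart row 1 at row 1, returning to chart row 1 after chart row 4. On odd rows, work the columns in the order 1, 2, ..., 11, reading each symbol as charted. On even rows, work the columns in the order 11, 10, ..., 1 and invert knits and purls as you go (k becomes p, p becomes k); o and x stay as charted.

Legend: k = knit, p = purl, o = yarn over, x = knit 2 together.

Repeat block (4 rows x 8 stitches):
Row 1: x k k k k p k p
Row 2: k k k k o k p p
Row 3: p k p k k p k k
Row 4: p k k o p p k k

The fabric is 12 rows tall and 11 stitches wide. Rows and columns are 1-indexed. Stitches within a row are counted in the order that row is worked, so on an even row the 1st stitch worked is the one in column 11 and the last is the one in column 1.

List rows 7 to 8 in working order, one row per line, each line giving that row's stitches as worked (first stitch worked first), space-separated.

Row 7: chart row 3, RS - tile across columns 1-11 and work as-is.
Row 8: chart row 4, WS - tiled (columns 1-11): p k k o p p k k p k k; work from column 11 back to 1 with k<->p swapped.

Result:
p k p k k p k k p k p
p p k p p k k o p p k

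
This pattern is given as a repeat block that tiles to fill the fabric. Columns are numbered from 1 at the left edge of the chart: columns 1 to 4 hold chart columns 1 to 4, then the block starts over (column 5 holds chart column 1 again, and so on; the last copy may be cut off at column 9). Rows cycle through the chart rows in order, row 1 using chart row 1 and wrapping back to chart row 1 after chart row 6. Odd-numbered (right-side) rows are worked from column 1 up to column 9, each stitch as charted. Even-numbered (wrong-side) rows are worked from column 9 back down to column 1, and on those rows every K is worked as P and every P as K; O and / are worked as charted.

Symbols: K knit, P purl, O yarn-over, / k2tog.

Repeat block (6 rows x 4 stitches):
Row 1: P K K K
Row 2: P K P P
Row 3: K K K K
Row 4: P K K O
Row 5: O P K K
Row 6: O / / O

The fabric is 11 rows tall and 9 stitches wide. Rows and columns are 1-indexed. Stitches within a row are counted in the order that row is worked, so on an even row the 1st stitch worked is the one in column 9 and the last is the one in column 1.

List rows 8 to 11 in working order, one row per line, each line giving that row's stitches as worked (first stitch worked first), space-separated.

Row 8: chart row 2, WS - tiled (columns 1-9): P K P P P K P P P; work from column 9 back to 1 with K<->P swapped.
Row 9: chart row 3, RS - tile across columns 1-9 and work as-is.
Row 10: chart row 4, WS - tiled (columns 1-9): P K K O P K K O P; work from column 9 back to 1 with K<->P swapped.
Row 11: chart row 5, RS - tile across columns 1-9 and work as-is.

== ROWS AS WORKED ==
K K K P K K K P K
K K K K K K K K K
K O P P K O P P K
O P K K O P K K O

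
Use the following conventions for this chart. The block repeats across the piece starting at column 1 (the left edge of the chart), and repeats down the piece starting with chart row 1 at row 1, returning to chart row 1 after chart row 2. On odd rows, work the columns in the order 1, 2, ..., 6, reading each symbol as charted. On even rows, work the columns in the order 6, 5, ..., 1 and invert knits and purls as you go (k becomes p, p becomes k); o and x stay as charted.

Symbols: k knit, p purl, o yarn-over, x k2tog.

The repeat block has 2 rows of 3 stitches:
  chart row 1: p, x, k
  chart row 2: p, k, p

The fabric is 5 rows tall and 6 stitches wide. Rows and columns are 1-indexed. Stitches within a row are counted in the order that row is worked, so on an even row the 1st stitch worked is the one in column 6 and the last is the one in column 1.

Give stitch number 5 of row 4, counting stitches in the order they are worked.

Row 4 uses chart row ((4-1) mod 2)+1 = 2. Row 4 is even, so WS.
Chart row 2 tiled across columns 1-6: p k p p k p
Wrong side: read the tiled row from column 6 down to 1 and exchange k with p (leave o, x).
Row 4 as worked: k p k k p k
The 5th stitch worked is p.

== STITCH ==
p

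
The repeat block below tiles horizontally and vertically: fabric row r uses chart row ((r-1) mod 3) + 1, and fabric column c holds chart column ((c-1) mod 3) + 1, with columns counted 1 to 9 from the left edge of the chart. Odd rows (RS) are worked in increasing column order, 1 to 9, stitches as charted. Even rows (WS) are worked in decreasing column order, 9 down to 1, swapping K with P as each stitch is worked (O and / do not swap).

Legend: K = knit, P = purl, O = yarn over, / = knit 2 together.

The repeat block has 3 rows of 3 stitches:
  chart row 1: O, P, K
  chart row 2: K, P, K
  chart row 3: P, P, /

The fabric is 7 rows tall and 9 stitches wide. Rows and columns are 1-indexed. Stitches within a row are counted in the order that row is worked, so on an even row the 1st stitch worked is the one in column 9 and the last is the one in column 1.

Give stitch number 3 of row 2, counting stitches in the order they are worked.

Stitch:
P

Derivation:
Row 2 uses chart row ((2-1) mod 3)+1 = 2. Row 2 is even, so WS.
Chart row 2 tiled across columns 1-9: K P K K P K K P K
Wrong side: read the tiled row from column 9 down to 1 and exchange K with P (leave O, /).
Row 2 as worked: P K P P K P P K P
The 3rd stitch worked is P.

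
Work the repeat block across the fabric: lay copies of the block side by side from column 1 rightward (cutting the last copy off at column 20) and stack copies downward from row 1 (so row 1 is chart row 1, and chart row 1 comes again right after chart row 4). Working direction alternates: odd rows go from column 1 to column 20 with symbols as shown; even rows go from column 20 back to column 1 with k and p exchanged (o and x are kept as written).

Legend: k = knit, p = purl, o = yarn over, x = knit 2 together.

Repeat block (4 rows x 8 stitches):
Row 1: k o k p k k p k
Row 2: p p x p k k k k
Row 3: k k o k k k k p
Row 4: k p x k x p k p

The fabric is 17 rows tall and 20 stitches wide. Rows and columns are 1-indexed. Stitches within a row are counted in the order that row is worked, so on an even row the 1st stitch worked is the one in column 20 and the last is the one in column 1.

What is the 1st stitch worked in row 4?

Stitch:
p

Derivation:
Row 4: (4-1) mod 4 = 3, so use chart row 4. Even row -> WS.
Chart row 4 tiled across columns 1-20: k p x k x p k p k p x k x p k p k p x k
WS: work from column 20 back to column 1 (reverse the tiled row), swapping k<->p (o and x unchanged).
Row 4 as worked: p x k p k p k x p x k p k p k x p x k p
The 1st stitch worked is p.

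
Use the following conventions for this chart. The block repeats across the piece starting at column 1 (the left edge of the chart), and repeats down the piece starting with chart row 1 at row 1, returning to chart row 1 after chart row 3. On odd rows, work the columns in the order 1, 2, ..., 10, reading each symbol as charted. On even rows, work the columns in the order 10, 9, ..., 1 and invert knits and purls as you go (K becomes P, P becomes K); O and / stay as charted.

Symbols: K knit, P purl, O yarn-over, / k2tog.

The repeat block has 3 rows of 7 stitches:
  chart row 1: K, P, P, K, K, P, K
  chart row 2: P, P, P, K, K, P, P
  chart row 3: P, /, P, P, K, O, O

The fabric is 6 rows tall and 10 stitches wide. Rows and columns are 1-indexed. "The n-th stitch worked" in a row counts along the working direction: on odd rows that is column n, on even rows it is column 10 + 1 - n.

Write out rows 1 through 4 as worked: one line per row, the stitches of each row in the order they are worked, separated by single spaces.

Row 1: chart row 1, RS - tile across columns 1-10 and work as-is.
Row 2: chart row 2, WS - tiled (columns 1-10): P P P K K P P P P P; work from column 10 back to 1 with K<->P swapped.
Row 3: chart row 3, RS - tile across columns 1-10 and work as-is.
Row 4: chart row 1, WS - tiled (columns 1-10): K P P K K P K K P P; work from column 10 back to 1 with K<->P swapped.

Result:
K P P K K P K K P P
K K K K K P P K K K
P / P P K O O P / P
K K P P K P P K K P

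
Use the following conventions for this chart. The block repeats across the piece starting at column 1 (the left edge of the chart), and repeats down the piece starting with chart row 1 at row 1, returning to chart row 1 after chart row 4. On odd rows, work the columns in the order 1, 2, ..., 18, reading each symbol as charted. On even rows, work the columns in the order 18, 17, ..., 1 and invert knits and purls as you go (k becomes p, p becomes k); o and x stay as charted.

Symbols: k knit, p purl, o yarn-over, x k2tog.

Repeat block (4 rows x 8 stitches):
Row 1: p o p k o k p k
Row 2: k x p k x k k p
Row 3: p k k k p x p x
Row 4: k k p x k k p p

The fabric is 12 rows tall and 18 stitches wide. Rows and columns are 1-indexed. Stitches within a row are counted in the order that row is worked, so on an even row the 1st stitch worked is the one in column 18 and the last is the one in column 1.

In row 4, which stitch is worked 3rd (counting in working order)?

Stitch:
k

Derivation:
Row 4: (4-1) mod 4 = 3, so use chart row 4. Even row -> WS.
Chart row 4 tiled across columns 1-18: k k p x k k p p k k p x k k p p k k
WS row: flip the tiled sequence (start at column 18) and apply k<->p; o and x stay.
Row 4 as worked: p p k k p p x k p p k k p p x k p p
Stitch 3 in working order -> k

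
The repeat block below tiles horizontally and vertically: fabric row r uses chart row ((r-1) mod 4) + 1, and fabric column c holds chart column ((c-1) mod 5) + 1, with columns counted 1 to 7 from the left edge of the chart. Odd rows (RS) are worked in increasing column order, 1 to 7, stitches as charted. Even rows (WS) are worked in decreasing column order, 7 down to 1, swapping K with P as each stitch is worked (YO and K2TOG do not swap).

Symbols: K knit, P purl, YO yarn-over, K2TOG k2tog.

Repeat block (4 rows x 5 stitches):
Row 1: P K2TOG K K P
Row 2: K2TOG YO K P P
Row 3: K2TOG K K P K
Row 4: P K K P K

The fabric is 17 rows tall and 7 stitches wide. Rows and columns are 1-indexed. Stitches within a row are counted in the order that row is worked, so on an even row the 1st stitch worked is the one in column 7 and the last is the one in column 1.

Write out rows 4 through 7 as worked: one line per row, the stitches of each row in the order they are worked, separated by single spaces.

== ROWS AS WORKED ==
P K P K P P K
P K2TOG K K P P K2TOG
YO K2TOG K K P YO K2TOG
K2TOG K K P K K2TOG K

Derivation:
Row 4: chart row 4, WS - tiled (columns 1-7): P K K P K P K; work from column 7 back to 1 with K<->P swapped.
Row 5: chart row 1, RS - tile across columns 1-7 and work as-is.
Row 6: chart row 2, WS - tiled (columns 1-7): K2TOG YO K P P K2TOG YO; work from column 7 back to 1 with K<->P swapped.
Row 7: chart row 3, RS - tile across columns 1-7 and work as-is.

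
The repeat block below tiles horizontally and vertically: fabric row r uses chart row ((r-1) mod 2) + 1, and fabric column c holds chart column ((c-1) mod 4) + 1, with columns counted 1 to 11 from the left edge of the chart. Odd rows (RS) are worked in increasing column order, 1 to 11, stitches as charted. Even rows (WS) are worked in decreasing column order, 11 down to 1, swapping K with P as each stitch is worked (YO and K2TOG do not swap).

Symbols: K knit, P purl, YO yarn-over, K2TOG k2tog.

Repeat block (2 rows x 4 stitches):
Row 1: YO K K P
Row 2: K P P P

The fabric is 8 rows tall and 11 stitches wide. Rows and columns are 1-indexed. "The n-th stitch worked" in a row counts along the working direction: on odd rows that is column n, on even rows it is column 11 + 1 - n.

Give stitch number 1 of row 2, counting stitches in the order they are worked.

Result:
K

Derivation:
Row 2: (2-1) mod 2 = 1, so use chart row 2. Even row -> WS.
Chart row 2 tiled across columns 1-11: K P P P K P P P K P P
WS: work from column 11 back to column 1 (reverse the tiled row), swapping K<->P (YO and K2TOG unchanged).
Row 2 as worked: K K P K K K P K K K P
Stitch 1 in working order -> K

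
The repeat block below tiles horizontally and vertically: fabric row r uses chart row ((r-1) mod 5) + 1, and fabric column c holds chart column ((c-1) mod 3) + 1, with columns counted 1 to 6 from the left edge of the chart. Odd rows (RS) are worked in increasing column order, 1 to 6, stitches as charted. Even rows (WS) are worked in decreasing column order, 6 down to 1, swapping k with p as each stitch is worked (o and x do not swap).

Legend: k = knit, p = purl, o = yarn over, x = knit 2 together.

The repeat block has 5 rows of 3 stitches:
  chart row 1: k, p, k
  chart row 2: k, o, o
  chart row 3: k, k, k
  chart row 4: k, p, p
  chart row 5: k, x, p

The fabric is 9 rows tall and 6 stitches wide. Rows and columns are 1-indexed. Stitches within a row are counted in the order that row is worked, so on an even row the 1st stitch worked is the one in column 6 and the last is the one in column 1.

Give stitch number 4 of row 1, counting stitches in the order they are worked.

== STITCH ==
k

Derivation:
Row 1: (1-1) mod 5 = 0, so use chart row 1. Odd row -> RS.
Chart row 1 tiled across columns 1-6: k p k k p k
Right side: take the tiled row as-is (worked left to right from column 1).
Counting 4 along the worked row gives k.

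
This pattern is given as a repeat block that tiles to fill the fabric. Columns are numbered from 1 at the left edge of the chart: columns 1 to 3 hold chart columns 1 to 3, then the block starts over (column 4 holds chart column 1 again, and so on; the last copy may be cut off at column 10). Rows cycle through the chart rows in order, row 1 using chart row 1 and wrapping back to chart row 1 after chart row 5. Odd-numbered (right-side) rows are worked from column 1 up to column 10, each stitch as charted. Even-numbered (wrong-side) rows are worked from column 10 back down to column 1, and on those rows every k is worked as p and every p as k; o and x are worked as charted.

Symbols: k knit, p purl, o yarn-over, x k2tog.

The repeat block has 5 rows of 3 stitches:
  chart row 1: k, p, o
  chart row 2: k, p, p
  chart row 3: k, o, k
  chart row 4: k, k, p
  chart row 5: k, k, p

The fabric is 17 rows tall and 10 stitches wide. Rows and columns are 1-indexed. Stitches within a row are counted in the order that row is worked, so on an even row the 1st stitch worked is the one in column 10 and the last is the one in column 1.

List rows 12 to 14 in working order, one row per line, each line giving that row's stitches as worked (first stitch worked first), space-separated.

== ROWS AS WORKED ==
p k k p k k p k k p
k o k k o k k o k k
p k p p k p p k p p

Derivation:
Row 12: chart row 2, WS - tiled (columns 1-10): k p p k p p k p p k; work from column 10 back to 1 with k<->p swapped.
Row 13: chart row 3, RS - tile across columns 1-10 and work as-is.
Row 14: chart row 4, WS - tiled (columns 1-10): k k p k k p k k p k; work from column 10 back to 1 with k<->p swapped.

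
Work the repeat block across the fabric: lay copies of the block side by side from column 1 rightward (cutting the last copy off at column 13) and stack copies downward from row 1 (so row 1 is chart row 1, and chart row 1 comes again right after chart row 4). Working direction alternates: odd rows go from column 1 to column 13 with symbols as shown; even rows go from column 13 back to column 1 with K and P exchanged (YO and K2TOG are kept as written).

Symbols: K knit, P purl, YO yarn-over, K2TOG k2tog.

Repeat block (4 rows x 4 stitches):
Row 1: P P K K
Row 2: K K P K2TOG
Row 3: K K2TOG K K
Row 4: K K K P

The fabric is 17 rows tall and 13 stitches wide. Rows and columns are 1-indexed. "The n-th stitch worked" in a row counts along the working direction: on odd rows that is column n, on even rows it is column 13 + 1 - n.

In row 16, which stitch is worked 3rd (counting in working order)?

Row 16: (16-1) mod 4 = 3, so use chart row 4. Even row -> WS.
Chart row 4 tiled across columns 1-13: K K K P K K K P K K K P K
WS: work from column 13 back to column 1 (reverse the tiled row), swapping K<->P (YO and K2TOG unchanged).
Row 16 as worked: P K P P P K P P P K P P P
The 3rd stitch worked is P.

Result:
P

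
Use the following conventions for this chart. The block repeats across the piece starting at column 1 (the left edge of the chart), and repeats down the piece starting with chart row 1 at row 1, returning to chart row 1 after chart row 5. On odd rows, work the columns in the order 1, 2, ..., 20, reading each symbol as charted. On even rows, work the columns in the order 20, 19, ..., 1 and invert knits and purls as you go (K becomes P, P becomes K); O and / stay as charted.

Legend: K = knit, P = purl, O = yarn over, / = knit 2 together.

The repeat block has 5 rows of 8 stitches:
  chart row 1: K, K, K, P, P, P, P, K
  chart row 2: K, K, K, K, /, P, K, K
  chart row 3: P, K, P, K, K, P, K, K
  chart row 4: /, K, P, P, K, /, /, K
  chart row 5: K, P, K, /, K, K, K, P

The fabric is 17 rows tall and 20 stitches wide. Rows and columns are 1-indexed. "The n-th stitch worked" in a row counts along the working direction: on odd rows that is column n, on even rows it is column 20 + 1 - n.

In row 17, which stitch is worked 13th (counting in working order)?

For row 17: chart row = ((17-1) mod 5) + 1 = 2; this is a RS (odd) row.
Chart row 2 tiled across columns 1-20: K K K K / P K K K K K K / P K K K K K K
RS: work column 1 to column 20, symbols as charted — the tiled row is the row as worked.
Stitch 13 in working order -> /

Stitch:
/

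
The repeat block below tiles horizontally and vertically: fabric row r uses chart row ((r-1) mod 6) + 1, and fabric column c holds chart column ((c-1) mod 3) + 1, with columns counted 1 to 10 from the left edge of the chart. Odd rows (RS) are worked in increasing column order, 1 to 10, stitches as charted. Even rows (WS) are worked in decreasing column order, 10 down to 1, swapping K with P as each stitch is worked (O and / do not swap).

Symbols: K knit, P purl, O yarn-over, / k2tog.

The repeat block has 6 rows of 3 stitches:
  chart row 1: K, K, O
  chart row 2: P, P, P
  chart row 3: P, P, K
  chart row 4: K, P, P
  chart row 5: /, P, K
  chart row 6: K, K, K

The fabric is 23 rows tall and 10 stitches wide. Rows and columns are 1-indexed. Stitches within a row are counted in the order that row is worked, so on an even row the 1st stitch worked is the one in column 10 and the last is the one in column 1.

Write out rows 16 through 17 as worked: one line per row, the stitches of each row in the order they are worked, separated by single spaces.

Result:
P K K P K K P K K P
/ P K / P K / P K /

Derivation:
Row 16: chart row 4, WS - tiled (columns 1-10): K P P K P P K P P K; work from column 10 back to 1 with K<->P swapped.
Row 17: chart row 5, RS - tile across columns 1-10 and work as-is.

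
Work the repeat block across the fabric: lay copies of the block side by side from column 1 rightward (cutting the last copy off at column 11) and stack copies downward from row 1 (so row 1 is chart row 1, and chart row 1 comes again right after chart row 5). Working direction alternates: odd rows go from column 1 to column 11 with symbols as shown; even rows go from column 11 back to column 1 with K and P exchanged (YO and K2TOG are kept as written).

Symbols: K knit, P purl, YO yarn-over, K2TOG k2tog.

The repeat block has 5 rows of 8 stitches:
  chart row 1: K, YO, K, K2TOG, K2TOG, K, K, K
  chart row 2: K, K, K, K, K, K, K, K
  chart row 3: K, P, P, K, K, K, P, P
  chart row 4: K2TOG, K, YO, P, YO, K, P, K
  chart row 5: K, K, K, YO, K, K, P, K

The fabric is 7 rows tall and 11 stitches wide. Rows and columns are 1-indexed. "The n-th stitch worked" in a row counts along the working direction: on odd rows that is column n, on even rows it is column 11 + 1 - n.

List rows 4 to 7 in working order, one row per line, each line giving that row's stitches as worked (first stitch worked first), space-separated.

== ROWS AS WORKED ==
YO P K2TOG P K P YO K YO P K2TOG
K K K YO K K P K K K K
P YO P P P P K2TOG K2TOG P YO P
K K K K K K K K K K K

Derivation:
Row 4: chart row 4, WS - tiled (columns 1-11): K2TOG K YO P YO K P K K2TOG K YO; work from column 11 back to 1 with K<->P swapped.
Row 5: chart row 5, RS - tile across columns 1-11 and work as-is.
Row 6: chart row 1, WS - tiled (columns 1-11): K YO K K2TOG K2TOG K K K K YO K; work from column 11 back to 1 with K<->P swapped.
Row 7: chart row 2, RS - tile across columns 1-11 and work as-is.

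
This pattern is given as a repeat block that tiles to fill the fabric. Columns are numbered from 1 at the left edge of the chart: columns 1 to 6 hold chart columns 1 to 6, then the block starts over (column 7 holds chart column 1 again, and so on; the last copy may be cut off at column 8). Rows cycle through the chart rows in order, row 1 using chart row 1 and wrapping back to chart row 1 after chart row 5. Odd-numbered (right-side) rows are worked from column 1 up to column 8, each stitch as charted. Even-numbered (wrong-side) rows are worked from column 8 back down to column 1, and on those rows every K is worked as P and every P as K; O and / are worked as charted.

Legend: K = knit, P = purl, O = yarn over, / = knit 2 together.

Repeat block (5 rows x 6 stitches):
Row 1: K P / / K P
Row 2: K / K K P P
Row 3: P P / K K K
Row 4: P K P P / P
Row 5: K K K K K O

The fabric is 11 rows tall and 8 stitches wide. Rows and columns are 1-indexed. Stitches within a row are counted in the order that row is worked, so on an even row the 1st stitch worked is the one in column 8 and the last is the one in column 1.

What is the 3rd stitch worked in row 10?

For row 10: chart row = ((10-1) mod 5) + 1 = 5; this is a WS (even) row.
Chart row 5 tiled across columns 1-8: K K K K K O K K
WS row: flip the tiled sequence (start at column 8) and apply K<->P; O and / stay.
Row 10 as worked: P P O P P P P P
Counting 3 along the worked row gives O.

== STITCH ==
O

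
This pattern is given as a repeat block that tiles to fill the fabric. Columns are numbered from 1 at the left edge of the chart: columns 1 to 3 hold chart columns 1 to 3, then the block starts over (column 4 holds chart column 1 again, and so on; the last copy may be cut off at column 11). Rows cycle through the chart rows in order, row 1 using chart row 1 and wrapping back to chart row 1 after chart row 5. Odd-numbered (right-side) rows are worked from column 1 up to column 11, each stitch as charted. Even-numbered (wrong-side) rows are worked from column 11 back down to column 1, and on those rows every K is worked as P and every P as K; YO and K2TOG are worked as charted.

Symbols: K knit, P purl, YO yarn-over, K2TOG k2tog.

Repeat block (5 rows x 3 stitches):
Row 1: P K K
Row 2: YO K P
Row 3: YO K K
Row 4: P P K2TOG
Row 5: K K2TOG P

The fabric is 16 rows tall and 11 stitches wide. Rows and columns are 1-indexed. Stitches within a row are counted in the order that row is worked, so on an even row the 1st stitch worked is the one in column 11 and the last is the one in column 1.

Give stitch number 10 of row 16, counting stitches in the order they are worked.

For row 16: chart row = ((16-1) mod 5) + 1 = 1; this is a WS (even) row.
Chart row 1 tiled across columns 1-11: P K K P K K P K K P K
WS row: flip the tiled sequence (start at column 11) and apply K<->P; YO and K2TOG stay.
Row 16 as worked: P K P P K P P K P P K
Counting 10 along the worked row gives P.

== STITCH ==
P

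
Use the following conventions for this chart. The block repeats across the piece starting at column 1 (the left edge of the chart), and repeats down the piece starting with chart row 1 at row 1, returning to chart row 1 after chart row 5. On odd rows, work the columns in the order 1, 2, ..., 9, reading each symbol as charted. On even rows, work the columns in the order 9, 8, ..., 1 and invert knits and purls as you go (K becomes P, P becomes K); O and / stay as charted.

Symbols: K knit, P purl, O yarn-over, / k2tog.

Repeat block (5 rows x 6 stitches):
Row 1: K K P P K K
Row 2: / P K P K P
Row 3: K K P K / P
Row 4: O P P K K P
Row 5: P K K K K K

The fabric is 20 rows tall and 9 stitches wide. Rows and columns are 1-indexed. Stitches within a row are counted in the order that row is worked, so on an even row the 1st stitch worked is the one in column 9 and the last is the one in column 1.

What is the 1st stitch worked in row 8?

Row 8: (8-1) mod 5 = 2, so use chart row 3. Even row -> WS.
Chart row 3 tiled across columns 1-9: K K P K / P K K P
Wrong side: read the tiled row from column 9 down to 1 and exchange K with P (leave O, /).
Row 8 as worked: K P P K / P K P P
Counting 1 along the worked row gives K.

== STITCH ==
K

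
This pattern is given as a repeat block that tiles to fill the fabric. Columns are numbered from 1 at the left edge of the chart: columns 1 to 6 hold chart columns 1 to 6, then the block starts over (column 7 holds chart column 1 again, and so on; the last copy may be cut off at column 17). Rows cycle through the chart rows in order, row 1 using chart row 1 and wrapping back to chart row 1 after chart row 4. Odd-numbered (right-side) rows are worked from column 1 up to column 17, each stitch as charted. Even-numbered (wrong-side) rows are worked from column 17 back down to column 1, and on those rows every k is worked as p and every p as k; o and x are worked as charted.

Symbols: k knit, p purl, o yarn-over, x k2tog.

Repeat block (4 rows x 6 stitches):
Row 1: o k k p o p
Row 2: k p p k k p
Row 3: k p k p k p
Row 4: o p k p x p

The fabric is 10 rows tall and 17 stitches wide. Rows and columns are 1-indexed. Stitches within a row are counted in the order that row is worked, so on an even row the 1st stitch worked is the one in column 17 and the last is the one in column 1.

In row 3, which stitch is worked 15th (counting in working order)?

Stitch:
k

Derivation:
Row 3: (3-1) mod 4 = 2, so use chart row 3. Odd row -> RS.
Chart row 3 tiled across columns 1-17: k p k p k p k p k p k p k p k p k
RS row: no reversal, no swap; stitch n worked = column n.
The 15th stitch worked is k.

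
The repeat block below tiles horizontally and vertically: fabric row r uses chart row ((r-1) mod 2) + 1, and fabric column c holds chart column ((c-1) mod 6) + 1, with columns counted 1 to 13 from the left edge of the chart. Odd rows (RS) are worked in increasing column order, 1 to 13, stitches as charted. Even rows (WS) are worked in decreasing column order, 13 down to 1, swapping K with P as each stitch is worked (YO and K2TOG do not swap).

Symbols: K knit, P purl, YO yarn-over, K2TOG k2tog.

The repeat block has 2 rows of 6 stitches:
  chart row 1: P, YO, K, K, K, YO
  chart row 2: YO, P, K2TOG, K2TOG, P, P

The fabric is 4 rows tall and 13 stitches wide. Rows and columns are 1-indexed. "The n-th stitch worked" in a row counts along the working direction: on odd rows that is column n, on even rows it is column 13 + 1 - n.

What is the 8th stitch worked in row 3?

Row 3: (3-1) mod 2 = 0, so use chart row 1. Odd row -> RS.
Chart row 1 tiled across columns 1-13: P YO K K K YO P YO K K K YO P
Right side: take the tiled row as-is (worked left to right from column 1).
Counting 8 along the worked row gives YO.

Result:
YO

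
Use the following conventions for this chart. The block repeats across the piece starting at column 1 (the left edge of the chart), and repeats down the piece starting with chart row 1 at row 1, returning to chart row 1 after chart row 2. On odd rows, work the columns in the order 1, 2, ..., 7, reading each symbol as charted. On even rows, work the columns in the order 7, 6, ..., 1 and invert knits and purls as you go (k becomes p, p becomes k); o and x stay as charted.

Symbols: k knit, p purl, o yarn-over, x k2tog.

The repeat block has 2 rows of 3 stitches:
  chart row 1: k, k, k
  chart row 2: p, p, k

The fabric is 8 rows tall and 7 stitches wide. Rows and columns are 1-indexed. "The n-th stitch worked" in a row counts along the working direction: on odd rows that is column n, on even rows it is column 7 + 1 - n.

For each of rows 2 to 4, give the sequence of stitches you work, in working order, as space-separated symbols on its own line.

Row 2: chart row 2, WS - tiled (columns 1-7): p p k p p k p; work from column 7 back to 1 with k<->p swapped.
Row 3: chart row 1, RS - tile across columns 1-7 and work as-is.
Row 4: chart row 2, WS - tiled (columns 1-7): p p k p p k p; work from column 7 back to 1 with k<->p swapped.

Rows as worked:
k p k k p k k
k k k k k k k
k p k k p k k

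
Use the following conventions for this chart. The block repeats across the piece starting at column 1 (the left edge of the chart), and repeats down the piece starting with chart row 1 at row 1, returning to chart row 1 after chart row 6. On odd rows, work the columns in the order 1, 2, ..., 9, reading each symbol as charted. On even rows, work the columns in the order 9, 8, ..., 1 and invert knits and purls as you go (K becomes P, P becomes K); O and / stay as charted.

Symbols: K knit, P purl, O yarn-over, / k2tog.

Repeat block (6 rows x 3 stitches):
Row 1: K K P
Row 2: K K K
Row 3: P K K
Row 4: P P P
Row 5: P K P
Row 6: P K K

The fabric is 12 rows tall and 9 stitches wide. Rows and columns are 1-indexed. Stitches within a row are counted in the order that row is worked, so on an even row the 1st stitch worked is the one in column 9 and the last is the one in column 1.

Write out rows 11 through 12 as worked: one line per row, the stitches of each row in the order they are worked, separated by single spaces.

== ROWS AS WORKED ==
P K P P K P P K P
P P K P P K P P K

Derivation:
Row 11: chart row 5, RS - tile across columns 1-9 and work as-is.
Row 12: chart row 6, WS - tiled (columns 1-9): P K K P K K P K K; work from column 9 back to 1 with K<->P swapped.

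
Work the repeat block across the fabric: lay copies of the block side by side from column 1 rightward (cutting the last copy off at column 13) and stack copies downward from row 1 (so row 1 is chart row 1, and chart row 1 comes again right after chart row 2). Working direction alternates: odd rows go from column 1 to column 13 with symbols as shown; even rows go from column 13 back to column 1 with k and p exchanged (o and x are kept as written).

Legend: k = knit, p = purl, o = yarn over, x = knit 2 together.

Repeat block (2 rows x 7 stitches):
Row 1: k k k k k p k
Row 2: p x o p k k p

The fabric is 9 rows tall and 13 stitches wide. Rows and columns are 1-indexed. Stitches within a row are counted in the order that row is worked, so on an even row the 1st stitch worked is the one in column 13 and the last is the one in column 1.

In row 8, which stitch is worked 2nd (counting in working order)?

For row 8: chart row = ((8-1) mod 2) + 1 = 2; this is a WS (even) row.
Chart row 2 tiled across columns 1-13: p x o p k k p p x o p k k
WS: work from column 13 back to column 1 (reverse the tiled row), swapping k<->p (o and x unchanged).
Row 8 as worked: p p k o x k k p p k o x k
The 2nd stitch worked is p.

Result:
p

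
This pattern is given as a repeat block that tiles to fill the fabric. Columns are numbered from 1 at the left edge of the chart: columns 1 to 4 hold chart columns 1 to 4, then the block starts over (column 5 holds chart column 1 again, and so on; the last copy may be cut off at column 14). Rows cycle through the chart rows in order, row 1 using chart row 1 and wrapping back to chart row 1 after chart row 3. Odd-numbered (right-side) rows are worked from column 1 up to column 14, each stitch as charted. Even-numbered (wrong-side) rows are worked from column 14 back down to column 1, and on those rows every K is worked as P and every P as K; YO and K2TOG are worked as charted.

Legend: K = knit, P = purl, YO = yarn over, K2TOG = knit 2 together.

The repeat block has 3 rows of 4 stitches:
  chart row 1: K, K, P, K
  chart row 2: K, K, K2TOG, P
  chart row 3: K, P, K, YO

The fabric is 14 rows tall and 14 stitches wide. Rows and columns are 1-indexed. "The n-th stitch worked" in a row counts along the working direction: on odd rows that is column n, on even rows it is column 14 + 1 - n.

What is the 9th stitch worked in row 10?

For row 10: chart row = ((10-1) mod 3) + 1 = 1; this is a WS (even) row.
Chart row 1 tiled across columns 1-14: K K P K K K P K K K P K K K
Wrong side: read the tiled row from column 14 down to 1 and exchange K with P (leave YO, K2TOG).
Row 10 as worked: P P P K P P P K P P P K P P
Counting 9 along the worked row gives P.

== STITCH ==
P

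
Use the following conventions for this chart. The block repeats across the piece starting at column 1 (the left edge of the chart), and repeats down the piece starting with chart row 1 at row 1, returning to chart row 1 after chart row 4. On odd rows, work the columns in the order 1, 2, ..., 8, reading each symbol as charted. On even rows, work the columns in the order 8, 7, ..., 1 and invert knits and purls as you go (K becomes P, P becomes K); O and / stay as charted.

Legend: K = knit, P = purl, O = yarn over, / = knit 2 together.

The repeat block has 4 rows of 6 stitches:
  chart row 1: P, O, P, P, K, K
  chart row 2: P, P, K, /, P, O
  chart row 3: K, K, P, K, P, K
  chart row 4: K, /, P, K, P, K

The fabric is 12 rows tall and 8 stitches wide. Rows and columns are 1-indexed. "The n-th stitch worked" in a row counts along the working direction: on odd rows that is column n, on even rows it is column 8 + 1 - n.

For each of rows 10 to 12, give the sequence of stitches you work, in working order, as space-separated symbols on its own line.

Rows as worked:
K K O K / P K K
K K P K P K K K
/ P P K P K / P

Derivation:
Row 10: chart row 2, WS - tiled (columns 1-8): P P K / P O P P; work from column 8 back to 1 with K<->P swapped.
Row 11: chart row 3, RS - tile across columns 1-8 and work as-is.
Row 12: chart row 4, WS - tiled (columns 1-8): K / P K P K K /; work from column 8 back to 1 with K<->P swapped.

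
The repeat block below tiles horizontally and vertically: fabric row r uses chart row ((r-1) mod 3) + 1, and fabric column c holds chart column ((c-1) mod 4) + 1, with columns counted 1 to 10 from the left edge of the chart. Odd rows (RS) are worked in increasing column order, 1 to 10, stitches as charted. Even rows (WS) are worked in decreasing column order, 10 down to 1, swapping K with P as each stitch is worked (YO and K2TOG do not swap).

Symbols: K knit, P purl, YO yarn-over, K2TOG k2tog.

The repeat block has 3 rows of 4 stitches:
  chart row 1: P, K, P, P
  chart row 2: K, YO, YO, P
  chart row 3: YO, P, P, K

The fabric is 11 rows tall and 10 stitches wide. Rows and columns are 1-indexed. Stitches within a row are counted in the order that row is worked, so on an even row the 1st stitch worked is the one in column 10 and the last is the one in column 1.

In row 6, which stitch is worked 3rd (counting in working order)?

Stitch:
P

Derivation:
For row 6: chart row = ((6-1) mod 3) + 1 = 3; this is a WS (even) row.
Chart row 3 tiled across columns 1-10: YO P P K YO P P K YO P
WS row: flip the tiled sequence (start at column 10) and apply K<->P; YO and K2TOG stay.
Row 6 as worked: K YO P K K YO P K K YO
Counting 3 along the worked row gives P.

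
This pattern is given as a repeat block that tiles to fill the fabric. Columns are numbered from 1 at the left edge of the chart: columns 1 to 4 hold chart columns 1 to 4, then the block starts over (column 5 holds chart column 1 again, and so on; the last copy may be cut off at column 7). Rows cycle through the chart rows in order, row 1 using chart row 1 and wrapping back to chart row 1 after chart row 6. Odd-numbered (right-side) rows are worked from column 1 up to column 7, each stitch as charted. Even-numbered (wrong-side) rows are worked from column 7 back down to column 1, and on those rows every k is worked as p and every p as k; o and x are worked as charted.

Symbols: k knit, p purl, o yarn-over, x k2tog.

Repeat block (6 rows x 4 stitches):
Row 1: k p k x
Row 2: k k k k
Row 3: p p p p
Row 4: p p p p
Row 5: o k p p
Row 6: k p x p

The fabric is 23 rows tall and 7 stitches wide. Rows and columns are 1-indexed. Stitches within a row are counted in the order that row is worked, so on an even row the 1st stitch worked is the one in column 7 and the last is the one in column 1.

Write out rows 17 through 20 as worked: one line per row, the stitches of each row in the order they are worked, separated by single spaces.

== ROWS AS WORKED ==
o k p p o k p
x k p k x k p
k p k x k p k
p p p p p p p

Derivation:
Row 17: chart row 5, RS - tile across columns 1-7 and work as-is.
Row 18: chart row 6, WS - tiled (columns 1-7): k p x p k p x; work from column 7 back to 1 with k<->p swapped.
Row 19: chart row 1, RS - tile across columns 1-7 and work as-is.
Row 20: chart row 2, WS - tiled (columns 1-7): k k k k k k k; work from column 7 back to 1 with k<->p swapped.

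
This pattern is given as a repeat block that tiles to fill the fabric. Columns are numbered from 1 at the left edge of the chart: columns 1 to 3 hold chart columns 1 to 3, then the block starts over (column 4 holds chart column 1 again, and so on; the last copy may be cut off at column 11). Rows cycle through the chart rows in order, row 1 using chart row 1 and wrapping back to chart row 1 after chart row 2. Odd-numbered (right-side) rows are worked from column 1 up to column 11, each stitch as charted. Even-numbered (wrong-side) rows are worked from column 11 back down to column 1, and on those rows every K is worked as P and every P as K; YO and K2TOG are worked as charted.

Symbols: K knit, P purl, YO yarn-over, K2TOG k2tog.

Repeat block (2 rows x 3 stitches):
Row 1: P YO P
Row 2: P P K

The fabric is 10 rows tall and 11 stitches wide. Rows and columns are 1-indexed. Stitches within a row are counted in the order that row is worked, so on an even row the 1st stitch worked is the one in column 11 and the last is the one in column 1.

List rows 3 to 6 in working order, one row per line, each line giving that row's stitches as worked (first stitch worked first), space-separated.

Row 3: chart row 1, RS - tile across columns 1-11 and work as-is.
Row 4: chart row 2, WS - tiled (columns 1-11): P P K P P K P P K P P; work from column 11 back to 1 with K<->P swapped.
Row 5: chart row 1, RS - tile across columns 1-11 and work as-is.
Row 6: chart row 2, WS - tiled (columns 1-11): P P K P P K P P K P P; work from column 11 back to 1 with K<->P swapped.

Rows as worked:
P YO P P YO P P YO P P YO
K K P K K P K K P K K
P YO P P YO P P YO P P YO
K K P K K P K K P K K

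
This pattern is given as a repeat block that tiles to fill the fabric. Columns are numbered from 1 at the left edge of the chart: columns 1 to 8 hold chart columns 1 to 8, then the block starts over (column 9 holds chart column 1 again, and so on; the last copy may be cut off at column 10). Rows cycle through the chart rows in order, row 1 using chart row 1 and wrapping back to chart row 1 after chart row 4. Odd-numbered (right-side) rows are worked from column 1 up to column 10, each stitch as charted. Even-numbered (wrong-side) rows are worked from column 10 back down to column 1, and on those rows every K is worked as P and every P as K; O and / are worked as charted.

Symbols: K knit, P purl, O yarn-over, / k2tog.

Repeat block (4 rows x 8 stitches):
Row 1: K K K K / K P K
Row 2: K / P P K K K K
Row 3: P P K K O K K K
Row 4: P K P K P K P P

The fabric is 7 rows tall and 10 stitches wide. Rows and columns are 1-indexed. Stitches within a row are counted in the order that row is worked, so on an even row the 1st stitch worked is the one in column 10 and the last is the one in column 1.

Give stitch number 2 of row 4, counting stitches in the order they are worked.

For row 4: chart row = ((4-1) mod 4) + 1 = 4; this is a WS (even) row.
Chart row 4 tiled across columns 1-10: P K P K P K P P P K
Wrong side: read the tiled row from column 10 down to 1 and exchange K with P (leave O, /).
Row 4 as worked: P K K K P K P K P K
Counting 2 along the worked row gives K.

Stitch:
K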